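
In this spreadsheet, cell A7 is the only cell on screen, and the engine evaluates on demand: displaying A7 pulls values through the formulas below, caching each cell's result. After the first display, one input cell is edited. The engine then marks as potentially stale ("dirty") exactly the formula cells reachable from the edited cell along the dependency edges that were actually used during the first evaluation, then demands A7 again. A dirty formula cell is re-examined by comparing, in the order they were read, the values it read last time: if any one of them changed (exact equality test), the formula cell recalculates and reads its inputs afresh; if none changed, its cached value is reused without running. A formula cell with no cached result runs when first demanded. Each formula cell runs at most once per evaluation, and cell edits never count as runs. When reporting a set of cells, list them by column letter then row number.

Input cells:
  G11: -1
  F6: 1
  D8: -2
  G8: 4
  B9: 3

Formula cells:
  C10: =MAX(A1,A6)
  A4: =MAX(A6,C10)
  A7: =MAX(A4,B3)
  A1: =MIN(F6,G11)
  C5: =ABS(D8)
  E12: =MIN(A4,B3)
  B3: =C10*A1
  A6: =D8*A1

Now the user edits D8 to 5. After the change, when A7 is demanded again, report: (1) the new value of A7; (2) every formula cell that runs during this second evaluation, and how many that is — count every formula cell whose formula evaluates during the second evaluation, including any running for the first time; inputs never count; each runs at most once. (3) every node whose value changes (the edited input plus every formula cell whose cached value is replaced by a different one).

A7 now evaluates to 1.
Run set: A4, A6, A7, B3, C10 (5 run).
Changed values: A4, A6, A7, B3, C10, D8.

Initial pass — values computed on the first demand:
  A1 = MIN(1, -1) = -1
  A6 = -2 * -1 = 2
  C10 = MAX(-1, 2) = 2
  A4 = MAX(2, 2) = 2
  B3 = 2 * -1 = -2
  A7 = MAX(2, -2) = 2

Second demand — change propagation:
  A6: re-runs because D8 -2->5; new result -5.
  C10: re-runs because A6 2->-5; new result -1.
  A4: re-runs because A6 2->-5; C10 2->-1; new result -1.
  B3: re-runs because C10 2->-1; new result 1.
  A7: re-runs because A4 2->-1; B3 -2->1; new result 1.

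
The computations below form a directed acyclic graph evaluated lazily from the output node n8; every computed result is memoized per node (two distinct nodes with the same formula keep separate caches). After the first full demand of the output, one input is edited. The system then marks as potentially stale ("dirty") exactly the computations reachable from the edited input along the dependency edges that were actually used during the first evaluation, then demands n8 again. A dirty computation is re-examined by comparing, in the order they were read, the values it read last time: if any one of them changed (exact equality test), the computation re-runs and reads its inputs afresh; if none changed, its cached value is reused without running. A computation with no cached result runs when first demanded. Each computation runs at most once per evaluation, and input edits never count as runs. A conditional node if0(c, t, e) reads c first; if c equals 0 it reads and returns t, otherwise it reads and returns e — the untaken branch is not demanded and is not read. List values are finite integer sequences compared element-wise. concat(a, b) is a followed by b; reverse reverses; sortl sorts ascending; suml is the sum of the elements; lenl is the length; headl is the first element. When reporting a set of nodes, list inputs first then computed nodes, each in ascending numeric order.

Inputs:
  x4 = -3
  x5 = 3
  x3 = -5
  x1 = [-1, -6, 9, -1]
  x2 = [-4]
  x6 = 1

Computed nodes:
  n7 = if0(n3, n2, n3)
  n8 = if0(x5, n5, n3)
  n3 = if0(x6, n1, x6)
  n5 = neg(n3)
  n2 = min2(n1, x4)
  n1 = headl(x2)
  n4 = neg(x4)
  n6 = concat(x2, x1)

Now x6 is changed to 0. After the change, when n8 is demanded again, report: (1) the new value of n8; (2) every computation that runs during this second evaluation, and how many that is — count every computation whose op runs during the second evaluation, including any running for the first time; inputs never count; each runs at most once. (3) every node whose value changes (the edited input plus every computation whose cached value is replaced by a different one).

First demand of the output computes:
  n3 = if0(x6=1 -> else branch x6) = 1
  n8 = if0(x5=3 -> else branch n3) = 1

After the edit, cleaning proceeds:
  n1: had never run; runs now, result -4.
  n3: a read changed (x6 1->0; x6 1->0) — executes, giving -4.
  n8: a read changed (n3 1->-4) — executes, giving -4.

Note the branch switch — n1 had no cache and runs now for the first time.

Demanding n8 again yields -4.
3 computations run: n1, n3, n8.
The nodes whose values change: x6, n3, n8.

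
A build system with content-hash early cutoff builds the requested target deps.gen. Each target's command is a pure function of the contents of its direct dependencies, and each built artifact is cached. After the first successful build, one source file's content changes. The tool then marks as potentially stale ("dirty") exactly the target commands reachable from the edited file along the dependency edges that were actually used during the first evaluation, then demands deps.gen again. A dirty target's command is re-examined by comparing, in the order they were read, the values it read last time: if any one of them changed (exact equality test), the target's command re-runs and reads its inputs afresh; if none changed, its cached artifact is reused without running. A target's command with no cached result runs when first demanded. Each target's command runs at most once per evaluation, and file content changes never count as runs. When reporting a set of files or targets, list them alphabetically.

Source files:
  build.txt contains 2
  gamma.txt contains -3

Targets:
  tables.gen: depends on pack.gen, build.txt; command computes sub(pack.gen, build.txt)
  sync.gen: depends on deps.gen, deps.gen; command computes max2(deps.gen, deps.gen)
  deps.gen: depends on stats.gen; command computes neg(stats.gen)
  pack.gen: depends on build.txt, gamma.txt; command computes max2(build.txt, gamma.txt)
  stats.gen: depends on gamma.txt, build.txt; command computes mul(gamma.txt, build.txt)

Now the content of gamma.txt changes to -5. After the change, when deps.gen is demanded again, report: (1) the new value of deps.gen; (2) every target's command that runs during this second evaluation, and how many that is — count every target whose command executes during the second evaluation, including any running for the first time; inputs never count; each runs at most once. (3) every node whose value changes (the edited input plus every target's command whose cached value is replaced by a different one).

New value of deps.gen: 10.
Target commands that run: deps.gen, stats.gen — 2 in total.
Values that change: deps.gen, gamma.txt, stats.gen.

First evaluation (everything demanded from the output):
  stats.gen = mul(-3, 2) = -6
  deps.gen = neg(-6) = 6

Propagation after the edit:
  stats.gen: runs — gamma.txt -3->-5; result -10.
  deps.gen: runs — stats.gen -6->-10; result 10.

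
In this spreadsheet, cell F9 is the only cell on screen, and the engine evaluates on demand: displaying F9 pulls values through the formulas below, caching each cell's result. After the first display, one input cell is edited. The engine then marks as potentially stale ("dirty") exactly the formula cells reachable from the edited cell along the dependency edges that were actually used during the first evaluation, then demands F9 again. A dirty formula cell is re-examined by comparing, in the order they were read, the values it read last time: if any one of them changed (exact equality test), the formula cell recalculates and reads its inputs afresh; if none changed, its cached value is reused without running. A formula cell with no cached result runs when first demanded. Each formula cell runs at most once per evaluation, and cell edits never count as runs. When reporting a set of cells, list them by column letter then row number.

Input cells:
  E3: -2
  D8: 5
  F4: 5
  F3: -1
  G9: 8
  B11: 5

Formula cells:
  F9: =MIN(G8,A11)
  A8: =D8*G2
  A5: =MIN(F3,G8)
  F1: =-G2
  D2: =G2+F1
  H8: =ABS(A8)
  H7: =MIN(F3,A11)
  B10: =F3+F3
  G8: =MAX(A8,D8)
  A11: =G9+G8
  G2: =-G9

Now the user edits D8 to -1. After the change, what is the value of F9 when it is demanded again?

F9 now evaluates to 8.

Initial pass — values computed on the first demand:
  G2 = -(8) = -8
  A8 = 5 * -8 = -40
  G8 = MAX(-40, 5) = 5
  A11 = 8 + 5 = 13
  F9 = MIN(5, 13) = 5

Second demand — change propagation:
  A8: re-runs because D8 5->-1; new result 8.
  G8: re-runs because A8 -40->8; D8 5->-1; new result 8.
  A11: re-runs because G8 5->8; new result 16.
  F9: re-runs because G8 5->8; A11 13->16; new result 8.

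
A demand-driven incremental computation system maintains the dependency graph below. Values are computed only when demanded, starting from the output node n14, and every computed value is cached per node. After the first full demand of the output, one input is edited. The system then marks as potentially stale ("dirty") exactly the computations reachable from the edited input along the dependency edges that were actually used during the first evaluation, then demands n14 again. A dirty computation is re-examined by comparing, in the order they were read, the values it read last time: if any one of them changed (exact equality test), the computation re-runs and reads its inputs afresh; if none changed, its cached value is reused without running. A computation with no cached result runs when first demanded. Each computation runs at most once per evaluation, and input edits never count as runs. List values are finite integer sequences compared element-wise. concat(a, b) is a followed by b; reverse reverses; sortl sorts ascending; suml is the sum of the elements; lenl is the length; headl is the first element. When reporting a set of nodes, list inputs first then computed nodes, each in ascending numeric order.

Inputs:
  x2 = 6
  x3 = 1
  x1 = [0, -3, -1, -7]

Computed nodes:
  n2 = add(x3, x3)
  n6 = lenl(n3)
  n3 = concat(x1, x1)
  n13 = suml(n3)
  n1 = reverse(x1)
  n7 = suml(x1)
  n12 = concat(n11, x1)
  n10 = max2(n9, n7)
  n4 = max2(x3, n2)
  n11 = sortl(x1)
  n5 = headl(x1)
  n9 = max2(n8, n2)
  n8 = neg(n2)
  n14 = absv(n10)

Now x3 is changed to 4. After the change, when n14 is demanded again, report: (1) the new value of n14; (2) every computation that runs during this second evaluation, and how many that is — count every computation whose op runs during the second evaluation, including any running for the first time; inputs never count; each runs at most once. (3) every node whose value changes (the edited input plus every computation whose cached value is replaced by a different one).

First evaluation (everything demanded from the output):
  n2 = add(1, 1) = 2
  n7 = suml([0, -3, -1, -7]) = -11
  n8 = neg(2) = -2
  n9 = max2(-2, 2) = 2
  n10 = max2(2, -11) = 2
  n14 = absv(2) = 2

Propagation after the edit:
  n2: runs — x3 1->4; x3 1->4; result 8.
  n8: runs — n2 2->8; result -8.
  n9: runs — n8 -2->-8; n2 2->8; result 8.
  n10: runs — n9 2->8; result 8.
  n14: runs — n10 2->8; result 8.

New value of n14: 8.
Computations that run: n2, n8, n9, n10, n14 — 5 in total.
Values that change: x3, n2, n8, n9, n10, n14.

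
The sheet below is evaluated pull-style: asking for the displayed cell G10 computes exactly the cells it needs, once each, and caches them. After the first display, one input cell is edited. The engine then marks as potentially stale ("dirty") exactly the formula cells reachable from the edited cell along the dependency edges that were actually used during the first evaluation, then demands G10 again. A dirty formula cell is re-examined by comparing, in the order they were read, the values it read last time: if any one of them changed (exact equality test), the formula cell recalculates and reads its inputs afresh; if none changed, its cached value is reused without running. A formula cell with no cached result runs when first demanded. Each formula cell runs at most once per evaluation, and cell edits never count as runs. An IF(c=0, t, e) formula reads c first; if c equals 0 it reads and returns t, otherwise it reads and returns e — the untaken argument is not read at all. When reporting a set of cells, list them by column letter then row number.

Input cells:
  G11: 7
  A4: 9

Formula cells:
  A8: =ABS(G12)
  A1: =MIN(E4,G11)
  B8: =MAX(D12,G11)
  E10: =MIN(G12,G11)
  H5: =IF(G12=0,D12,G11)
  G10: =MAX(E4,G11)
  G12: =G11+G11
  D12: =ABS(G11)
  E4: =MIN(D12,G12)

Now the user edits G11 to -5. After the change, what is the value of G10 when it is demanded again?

Demanding G10 again yields -5.

First demand of the output computes:
  D12 = ABS(7) = 7
  G12 = 7 + 7 = 14
  E4 = MIN(7, 14) = 7
  G10 = MAX(7, 7) = 7

After the edit, cleaning proceeds:
  D12: a read changed (G11 7->-5) — executes, giving 5.
  G12: a read changed (G11 7->-5; G11 7->-5) — executes, giving -10.
  E4: a read changed (D12 7->5; G12 14->-10) — executes, giving -10.
  G10: a read changed (E4 7->-10; G11 7->-5) — executes, giving -5.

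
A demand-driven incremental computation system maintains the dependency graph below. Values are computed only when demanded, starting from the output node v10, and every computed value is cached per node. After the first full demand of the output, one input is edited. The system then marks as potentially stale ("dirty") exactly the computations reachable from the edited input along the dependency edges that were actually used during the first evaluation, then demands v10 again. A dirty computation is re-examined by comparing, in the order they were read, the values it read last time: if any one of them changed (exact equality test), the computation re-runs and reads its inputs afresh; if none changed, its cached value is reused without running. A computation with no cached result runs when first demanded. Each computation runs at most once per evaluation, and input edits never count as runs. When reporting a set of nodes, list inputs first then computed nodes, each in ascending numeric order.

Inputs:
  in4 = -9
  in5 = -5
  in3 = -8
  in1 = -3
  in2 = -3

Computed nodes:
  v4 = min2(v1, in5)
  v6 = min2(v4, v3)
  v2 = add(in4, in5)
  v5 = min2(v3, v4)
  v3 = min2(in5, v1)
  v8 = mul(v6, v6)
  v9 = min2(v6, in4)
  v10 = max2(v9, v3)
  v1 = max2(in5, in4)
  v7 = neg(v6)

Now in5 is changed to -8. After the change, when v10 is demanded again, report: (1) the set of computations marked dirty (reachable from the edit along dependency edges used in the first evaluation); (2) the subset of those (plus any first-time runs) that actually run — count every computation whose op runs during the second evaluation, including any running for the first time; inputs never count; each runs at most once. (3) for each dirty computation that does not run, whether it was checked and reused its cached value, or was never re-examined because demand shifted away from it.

First evaluation (everything demanded from the output):
  v1 = max2(-5, -9) = -5
  v3 = min2(-5, -5) = -5
  v4 = min2(-5, -5) = -5
  v6 = min2(-5, -5) = -5
  v9 = min2(-5, -9) = -9
  v10 = max2(-9, -5) = -5

Propagation after the edit:
  v1: runs — in5 -5->-8; result -8.
  v3: runs — in5 -5->-8; v1 -5->-8; result -8.
  v4: runs — v1 -5->-8; in5 -5->-8; result -8.
  v6: runs — v4 -5->-8; v3 -5->-8; result -8.
  v9: runs — v6 -5->-8; result -9 (same value as before).
  v10: runs — v3 -5->-8; result -8.

Marked dirty: v1, v3, v4, v6, v9, v10.
Computations that run: v1, v3, v4, v6, v9, v10 — 6 in total.
Every dirty computation ran.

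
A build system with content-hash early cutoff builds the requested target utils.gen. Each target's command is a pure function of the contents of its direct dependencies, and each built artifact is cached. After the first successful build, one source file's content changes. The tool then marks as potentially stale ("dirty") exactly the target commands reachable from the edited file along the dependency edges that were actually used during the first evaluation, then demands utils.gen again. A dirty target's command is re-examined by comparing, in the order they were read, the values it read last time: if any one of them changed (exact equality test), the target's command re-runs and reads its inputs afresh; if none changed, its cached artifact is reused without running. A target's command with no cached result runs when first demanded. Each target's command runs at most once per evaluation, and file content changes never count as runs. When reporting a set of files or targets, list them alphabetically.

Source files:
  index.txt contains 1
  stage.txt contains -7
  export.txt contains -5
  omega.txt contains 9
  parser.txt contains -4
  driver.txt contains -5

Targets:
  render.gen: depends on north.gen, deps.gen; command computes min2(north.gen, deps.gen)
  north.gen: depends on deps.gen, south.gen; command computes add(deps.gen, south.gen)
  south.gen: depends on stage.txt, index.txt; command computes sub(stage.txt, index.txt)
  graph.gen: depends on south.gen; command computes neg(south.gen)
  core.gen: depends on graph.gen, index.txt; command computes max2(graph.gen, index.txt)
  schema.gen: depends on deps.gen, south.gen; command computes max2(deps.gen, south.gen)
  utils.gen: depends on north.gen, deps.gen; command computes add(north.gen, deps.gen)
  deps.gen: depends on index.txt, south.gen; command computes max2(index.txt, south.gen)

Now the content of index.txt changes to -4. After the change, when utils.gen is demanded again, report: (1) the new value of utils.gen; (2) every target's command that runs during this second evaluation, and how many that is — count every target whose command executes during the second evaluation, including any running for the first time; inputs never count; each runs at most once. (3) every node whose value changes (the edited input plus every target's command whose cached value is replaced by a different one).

New value of utils.gen: -9.
Target commands that run: deps.gen, north.gen, south.gen, utils.gen — 4 in total.
Values that change: deps.gen, index.txt, north.gen, south.gen, utils.gen.

First evaluation (everything demanded from the output):
  south.gen = sub(-7, 1) = -8
  deps.gen = max2(1, -8) = 1
  north.gen = add(1, -8) = -7
  utils.gen = add(-7, 1) = -6

Propagation after the edit:
  south.gen: runs — index.txt 1->-4; result -3.
  deps.gen: runs — index.txt 1->-4; south.gen -8->-3; result -3.
  north.gen: runs — deps.gen 1->-3; south.gen -8->-3; result -6.
  utils.gen: runs — north.gen -7->-6; deps.gen 1->-3; result -9.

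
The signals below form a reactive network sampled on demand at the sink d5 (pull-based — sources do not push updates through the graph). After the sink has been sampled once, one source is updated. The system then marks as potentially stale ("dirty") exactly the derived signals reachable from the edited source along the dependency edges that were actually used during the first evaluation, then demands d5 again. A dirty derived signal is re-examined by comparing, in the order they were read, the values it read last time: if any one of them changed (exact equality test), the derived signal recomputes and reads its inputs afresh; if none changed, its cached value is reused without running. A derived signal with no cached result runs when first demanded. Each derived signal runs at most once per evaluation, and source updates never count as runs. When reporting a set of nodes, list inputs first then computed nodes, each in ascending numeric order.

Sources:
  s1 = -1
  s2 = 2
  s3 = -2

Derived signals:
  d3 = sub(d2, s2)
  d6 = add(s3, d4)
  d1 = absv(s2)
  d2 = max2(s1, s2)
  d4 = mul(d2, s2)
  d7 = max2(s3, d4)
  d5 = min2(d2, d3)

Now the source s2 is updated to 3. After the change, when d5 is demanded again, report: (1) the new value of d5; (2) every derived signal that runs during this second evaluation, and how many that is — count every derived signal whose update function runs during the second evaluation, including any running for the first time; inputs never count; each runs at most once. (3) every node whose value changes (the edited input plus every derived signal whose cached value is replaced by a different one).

d5 now evaluates to 0.
Run set: d2, d3, d5 (3 run).
Changed values: s2, d2.

Initial pass — values computed on the first demand:
  d2 = max2(-1, 2) = 2
  d3 = sub(2, 2) = 0
  d5 = min2(2, 0) = 0

Second demand — change propagation:
  d2: re-runs because s2 2->3; new result 3.
  d3: re-runs because d2 2->3; s2 2->3; new result 0 (unchanged).
  d5: re-runs because d2 2->3; new result 0 (unchanged).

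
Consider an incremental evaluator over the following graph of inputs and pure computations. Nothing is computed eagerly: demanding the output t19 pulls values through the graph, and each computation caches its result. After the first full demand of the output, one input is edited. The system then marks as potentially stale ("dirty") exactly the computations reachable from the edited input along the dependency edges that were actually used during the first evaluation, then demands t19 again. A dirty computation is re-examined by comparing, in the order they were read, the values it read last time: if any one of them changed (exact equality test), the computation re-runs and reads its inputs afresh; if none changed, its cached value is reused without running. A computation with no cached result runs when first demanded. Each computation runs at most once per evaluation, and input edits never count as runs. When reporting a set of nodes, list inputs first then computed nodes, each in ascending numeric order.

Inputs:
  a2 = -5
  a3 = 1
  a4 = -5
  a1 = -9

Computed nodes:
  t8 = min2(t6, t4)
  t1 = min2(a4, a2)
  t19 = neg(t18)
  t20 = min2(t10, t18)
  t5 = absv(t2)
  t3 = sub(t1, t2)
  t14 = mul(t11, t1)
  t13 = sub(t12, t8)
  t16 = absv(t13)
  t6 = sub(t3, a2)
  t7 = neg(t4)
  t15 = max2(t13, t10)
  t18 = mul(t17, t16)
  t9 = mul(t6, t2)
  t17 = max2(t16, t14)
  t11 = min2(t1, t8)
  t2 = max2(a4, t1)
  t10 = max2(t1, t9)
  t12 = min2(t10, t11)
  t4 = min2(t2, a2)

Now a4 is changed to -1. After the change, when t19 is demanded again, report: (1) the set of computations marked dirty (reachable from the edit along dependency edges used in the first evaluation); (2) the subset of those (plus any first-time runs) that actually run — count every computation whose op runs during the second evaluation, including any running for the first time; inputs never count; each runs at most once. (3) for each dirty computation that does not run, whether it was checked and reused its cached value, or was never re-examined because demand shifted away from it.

Dirty set: t1, t2, t3, t4, t6, t8, t9, t10, t11, t12, t13, t14, t16, t17, t18, t19.
Run set: t1, t2, t3, t4, t6, t8, t9, t10, t12 (9 run).
Re-examined without running (cache reused): t11, t13, t14, t16, t17, t18, t19.
The important point: at t11 every value read last time is unchanged, so the dirty flag clears without a run.

Initial pass — values computed on the first demand:
  t1 = min2(-5, -5) = -5
  t2 = max2(-5, -5) = -5
  t3 = sub(-5, -5) = 0
  t4 = min2(-5, -5) = -5
  t6 = sub(0, -5) = 5
  t8 = min2(5, -5) = -5
  t9 = mul(5, -5) = -25
  t10 = max2(-5, -25) = -5
  t11 = min2(-5, -5) = -5
  t12 = min2(-5, -5) = -5
  t13 = sub(-5, -5) = 0
  t14 = mul(-5, -5) = 25
  t16 = absv(0) = 0
  t17 = max2(0, 25) = 25
  t18 = mul(25, 0) = 0
  t19 = neg(0) = 0

Second demand — change propagation:
  t1: re-runs because a4 -5->-1; new result -5 (unchanged).
  t2: re-runs because a4 -5->-1; new result -1.
  t3: re-runs because t2 -5->-1; new result -4.
  t4: re-runs because t2 -5->-1; new result -5 (unchanged).
  t6: re-runs because t3 0->-4; new result 1.
  t8: re-runs because t6 5->1; new result -5 (unchanged).
  t9: re-runs because t6 5->1; t2 -5->-1; new result -1.
  t10: re-runs because t9 -25->-1; new result -1.
  t11: re-examined; everything it read last time is the same (t1 unchanged, t8 unchanged) — cache -5 kept, no run.
  t12: re-runs because t10 -5->-1; new result -5 (unchanged).
  t13: re-examined; everything it read last time is the same (t12 unchanged, t8 unchanged) — cache 0 kept, no run.
  t14: re-examined; everything it read last time is the same (t11 unchanged, t1 unchanged) — cache 25 kept, no run.
  t16: re-examined; everything it read last time is the same (t13 unchanged) — cache 0 kept, no run.
  t17: re-examined; everything it read last time is the same (t16 unchanged, t14 unchanged) — cache 25 kept, no run.
  t18: re-examined; everything it read last time is the same (t17 unchanged, t16 unchanged) — cache 0 kept, no run.
  t19: re-examined; everything it read last time is the same (t18 unchanged) — cache 0 kept, no run.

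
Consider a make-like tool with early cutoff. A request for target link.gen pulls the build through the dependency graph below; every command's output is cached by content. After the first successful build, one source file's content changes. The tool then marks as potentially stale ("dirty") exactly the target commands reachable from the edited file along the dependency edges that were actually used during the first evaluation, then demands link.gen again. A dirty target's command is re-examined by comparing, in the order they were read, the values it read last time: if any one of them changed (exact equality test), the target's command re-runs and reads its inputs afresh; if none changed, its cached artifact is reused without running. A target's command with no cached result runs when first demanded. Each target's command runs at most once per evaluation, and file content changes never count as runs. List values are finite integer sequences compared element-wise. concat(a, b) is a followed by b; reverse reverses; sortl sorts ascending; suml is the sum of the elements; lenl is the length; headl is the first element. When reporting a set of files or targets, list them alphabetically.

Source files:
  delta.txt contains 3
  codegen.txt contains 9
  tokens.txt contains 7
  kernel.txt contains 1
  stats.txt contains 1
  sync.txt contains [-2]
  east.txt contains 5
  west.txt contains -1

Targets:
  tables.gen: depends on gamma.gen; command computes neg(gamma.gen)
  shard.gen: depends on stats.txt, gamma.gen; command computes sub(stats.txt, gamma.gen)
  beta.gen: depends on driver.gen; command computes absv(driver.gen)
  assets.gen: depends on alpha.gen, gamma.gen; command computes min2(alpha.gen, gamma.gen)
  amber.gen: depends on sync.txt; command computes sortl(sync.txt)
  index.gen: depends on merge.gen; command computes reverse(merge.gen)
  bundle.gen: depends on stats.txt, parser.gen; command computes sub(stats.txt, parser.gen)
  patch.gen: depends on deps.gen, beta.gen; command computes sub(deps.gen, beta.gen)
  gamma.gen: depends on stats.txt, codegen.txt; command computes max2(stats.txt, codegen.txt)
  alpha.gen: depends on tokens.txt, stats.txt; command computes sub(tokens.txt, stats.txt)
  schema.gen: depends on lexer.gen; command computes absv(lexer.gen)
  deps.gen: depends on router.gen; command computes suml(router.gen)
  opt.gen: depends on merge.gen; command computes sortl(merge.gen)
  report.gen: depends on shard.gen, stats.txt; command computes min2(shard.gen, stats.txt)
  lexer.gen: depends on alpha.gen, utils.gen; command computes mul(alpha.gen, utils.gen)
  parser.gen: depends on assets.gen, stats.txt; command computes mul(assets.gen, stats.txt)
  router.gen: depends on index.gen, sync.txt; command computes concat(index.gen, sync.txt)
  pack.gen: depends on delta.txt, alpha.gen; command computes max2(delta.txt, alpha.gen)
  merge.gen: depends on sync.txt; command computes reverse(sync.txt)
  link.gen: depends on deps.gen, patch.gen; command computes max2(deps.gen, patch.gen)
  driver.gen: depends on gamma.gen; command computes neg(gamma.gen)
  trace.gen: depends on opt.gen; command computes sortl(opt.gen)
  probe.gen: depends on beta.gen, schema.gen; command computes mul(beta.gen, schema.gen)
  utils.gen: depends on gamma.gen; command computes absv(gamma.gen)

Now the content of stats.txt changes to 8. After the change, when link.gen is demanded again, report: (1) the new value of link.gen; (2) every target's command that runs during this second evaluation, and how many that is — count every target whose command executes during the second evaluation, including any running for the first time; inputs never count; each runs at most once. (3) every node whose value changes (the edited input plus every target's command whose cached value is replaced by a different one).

Demanding link.gen again yields -4.
1 target commands run: gamma.gen.
The nodes whose values change: stats.txt.
Note the absorption at gamma.gen: it re-runs yet its value is the same, leaving the output's value untouched.

First demand of the output computes:
  gamma.gen = max2(1, 9) = 9
  driver.gen = neg(9) = -9
  beta.gen = absv(-9) = 9
  merge.gen = reverse([-2]) = [-2]
  index.gen = reverse([-2]) = [-2]
  router.gen = concat([-2], [-2]) = [-2, -2]
  deps.gen = suml([-2, -2]) = -4
  patch.gen = sub(-4, 9) = -13
  link.gen = max2(-4, -13) = -4

After the edit, cleaning proceeds:
  gamma.gen: a read changed (stats.txt 1->8) — executes, giving 9 — identical to its old value.
  driver.gen: dirty, but its reads are unchanged (gamma.gen unchanged); cached -9 stands.
  beta.gen: dirty, but its reads are unchanged (driver.gen unchanged); cached 9 stands.
  patch.gen: dirty, but its reads are unchanged (deps.gen unchanged, beta.gen unchanged); cached -13 stands.
  link.gen: dirty, but its reads are unchanged (deps.gen unchanged, patch.gen unchanged); cached -4 stands.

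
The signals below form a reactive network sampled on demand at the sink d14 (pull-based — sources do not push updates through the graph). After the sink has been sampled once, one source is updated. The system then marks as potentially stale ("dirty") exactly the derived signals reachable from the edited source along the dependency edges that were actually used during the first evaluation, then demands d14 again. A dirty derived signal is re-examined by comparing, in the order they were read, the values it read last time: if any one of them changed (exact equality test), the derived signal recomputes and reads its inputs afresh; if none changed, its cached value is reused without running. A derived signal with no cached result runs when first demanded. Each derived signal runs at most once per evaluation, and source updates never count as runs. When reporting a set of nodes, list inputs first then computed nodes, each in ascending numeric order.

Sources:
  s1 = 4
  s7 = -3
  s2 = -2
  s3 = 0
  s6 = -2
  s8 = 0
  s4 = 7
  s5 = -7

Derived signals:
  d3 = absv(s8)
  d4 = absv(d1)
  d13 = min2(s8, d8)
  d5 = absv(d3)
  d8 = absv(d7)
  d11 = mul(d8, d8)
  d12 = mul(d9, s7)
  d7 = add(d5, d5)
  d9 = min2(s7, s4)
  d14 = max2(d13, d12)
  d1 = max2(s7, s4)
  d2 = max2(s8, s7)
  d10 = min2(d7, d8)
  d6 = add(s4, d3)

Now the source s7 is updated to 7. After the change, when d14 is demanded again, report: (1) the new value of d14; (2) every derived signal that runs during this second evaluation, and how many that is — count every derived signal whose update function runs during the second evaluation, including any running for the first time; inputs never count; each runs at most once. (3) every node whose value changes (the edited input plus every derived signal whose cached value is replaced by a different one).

d14 now evaluates to 49.
Run set: d9, d12, d14 (3 run).
Changed values: s7, d9, d12, d14.

Initial pass — values computed on the first demand:
  d3 = absv(0) = 0
  d5 = absv(0) = 0
  d7 = add(0, 0) = 0
  d8 = absv(0) = 0
  d9 = min2(-3, 7) = -3
  d12 = mul(-3, -3) = 9
  d13 = min2(0, 0) = 0
  d14 = max2(0, 9) = 9

Second demand — change propagation:
  d9: re-runs because s7 -3->7; new result 7.
  d12: re-runs because d9 -3->7; s7 -3->7; new result 49.
  d14: re-runs because d12 9->49; new result 49.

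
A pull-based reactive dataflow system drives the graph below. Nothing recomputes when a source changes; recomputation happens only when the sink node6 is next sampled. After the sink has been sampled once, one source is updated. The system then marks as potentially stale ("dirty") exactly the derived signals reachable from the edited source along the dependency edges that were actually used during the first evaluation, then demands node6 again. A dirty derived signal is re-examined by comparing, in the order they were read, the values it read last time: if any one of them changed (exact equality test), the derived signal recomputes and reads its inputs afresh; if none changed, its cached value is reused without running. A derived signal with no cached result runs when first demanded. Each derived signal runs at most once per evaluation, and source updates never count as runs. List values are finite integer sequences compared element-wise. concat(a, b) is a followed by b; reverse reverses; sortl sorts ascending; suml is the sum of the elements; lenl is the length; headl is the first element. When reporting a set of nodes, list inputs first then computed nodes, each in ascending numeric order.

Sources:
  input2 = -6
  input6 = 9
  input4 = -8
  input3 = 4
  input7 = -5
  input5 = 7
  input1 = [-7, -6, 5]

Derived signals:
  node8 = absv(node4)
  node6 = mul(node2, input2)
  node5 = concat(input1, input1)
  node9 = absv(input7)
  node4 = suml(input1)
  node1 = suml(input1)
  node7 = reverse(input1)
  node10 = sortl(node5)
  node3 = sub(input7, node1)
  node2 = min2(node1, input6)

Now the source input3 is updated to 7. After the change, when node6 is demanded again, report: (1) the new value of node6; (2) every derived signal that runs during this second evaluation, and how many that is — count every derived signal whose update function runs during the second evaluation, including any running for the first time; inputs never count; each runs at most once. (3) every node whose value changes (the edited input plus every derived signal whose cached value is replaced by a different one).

New value of node6: 48.
Derived signals that run: none — 0 in total.
Values that change: input3.
Key observation: input3 is never demanded by the output, so the edit triggers no recomputation at all.

First evaluation (everything demanded from the output):
  node1 = suml([-7, -6, 5]) = -8
  node2 = min2(-8, 9) = -8
  node6 = mul(-8, -6) = 48

Propagation after the edit:
  input3 feeds no computation that the output demands — nothing is marked dirty and nothing runs.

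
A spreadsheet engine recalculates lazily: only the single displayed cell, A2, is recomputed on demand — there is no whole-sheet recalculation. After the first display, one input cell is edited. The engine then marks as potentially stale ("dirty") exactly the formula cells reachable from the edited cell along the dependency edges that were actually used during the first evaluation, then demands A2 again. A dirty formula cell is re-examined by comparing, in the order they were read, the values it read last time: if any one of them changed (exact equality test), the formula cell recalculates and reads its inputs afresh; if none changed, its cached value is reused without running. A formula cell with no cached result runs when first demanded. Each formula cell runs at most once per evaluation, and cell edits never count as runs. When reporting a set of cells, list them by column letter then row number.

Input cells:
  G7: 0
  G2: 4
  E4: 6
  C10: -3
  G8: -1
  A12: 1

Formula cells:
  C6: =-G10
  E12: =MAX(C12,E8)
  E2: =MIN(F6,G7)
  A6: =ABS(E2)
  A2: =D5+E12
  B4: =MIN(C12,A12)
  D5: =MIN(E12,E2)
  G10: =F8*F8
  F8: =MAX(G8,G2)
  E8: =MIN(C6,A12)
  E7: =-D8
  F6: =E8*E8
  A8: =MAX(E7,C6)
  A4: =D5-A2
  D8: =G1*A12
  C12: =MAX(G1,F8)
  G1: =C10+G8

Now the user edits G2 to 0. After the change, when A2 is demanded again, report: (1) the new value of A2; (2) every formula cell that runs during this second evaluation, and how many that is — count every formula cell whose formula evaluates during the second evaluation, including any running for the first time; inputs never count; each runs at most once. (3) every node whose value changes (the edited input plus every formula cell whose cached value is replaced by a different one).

First evaluation (everything demanded from the output):
  F8 = MAX(-1, 4) = 4
  G1 = -3 + -1 = -4
  C12 = MAX(-4, 4) = 4
  G10 = 4 * 4 = 16
  C6 = -(16) = -16
  E8 = MIN(-16, 1) = -16
  E12 = MAX(4, -16) = 4
  F6 = -16 * -16 = 256
  E2 = MIN(256, 0) = 0
  D5 = MIN(4, 0) = 0
  A2 = 0 + 4 = 4

Propagation after the edit:
  F8: runs — G2 4->0; result 0.
  C12: runs — F8 4->0; result 0.
  G10: runs — F8 4->0; F8 4->0; result 0.
  C6: runs — G10 16->0; result 0.
  E8: runs — C6 -16->0; result 0.
  E12: runs — C12 4->0; E8 -16->0; result 0.
  F6: runs — E8 -16->0; E8 -16->0; result 0.
  E2: runs — F6 256->0; result 0 (same value as before).
  D5: runs — E12 4->0; result 0 (same value as before).
  A2: runs — E12 4->0; result 0.

New value of A2: 0.
Formula cells that run: A2, C6, C12, D5, E2, E8, E12, F6, F8, G10 — 10 in total.
Values that change: A2, C6, C12, E8, E12, F6, F8, G2, G10.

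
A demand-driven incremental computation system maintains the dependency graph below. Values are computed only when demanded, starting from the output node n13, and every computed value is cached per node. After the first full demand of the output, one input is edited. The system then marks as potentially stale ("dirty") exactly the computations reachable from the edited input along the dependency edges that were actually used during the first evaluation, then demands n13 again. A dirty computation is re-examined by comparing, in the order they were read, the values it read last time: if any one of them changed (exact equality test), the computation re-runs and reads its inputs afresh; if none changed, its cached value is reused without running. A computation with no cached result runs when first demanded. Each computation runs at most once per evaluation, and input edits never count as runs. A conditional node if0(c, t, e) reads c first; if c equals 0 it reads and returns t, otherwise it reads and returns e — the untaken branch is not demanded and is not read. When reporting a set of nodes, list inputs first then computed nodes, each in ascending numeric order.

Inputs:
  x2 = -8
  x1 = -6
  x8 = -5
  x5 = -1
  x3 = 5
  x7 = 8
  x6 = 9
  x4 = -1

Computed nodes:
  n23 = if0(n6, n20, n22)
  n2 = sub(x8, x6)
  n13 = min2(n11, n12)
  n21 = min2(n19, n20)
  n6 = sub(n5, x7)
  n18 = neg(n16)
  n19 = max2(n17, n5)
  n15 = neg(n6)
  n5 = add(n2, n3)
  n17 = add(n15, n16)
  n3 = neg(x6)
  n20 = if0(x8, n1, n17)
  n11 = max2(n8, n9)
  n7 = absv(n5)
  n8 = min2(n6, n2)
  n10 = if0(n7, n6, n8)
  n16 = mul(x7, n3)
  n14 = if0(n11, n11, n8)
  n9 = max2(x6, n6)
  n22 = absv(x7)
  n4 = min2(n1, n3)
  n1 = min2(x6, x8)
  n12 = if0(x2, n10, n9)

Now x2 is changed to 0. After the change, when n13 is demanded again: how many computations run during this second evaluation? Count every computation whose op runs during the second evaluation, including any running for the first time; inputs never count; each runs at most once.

Computations that run: n7, n10, n12, n13 — 4 in total.
Key observation: a condition flipped, so demand reaches new nodes — n7, n10 run for the first time.

First evaluation (everything demanded from the output):
  n2 = sub(-5, 9) = -14
  n3 = neg(9) = -9
  n5 = add(-14, -9) = -23
  n6 = sub(-23, 8) = -31
  n8 = min2(-31, -14) = -31
  n9 = max2(9, -31) = 9
  n11 = max2(-31, 9) = 9
  n12 = if0(x2=-8 -> else branch n9) = 9
  n13 = min2(9, 9) = 9

Propagation after the edit:
  n7: demanded for the first time — runs, produces 23.
  n10: demanded for the first time — runs, produces -31.
  n12: runs — x2 -8->0; result -31.
  n13: runs — n12 9->-31; result -31.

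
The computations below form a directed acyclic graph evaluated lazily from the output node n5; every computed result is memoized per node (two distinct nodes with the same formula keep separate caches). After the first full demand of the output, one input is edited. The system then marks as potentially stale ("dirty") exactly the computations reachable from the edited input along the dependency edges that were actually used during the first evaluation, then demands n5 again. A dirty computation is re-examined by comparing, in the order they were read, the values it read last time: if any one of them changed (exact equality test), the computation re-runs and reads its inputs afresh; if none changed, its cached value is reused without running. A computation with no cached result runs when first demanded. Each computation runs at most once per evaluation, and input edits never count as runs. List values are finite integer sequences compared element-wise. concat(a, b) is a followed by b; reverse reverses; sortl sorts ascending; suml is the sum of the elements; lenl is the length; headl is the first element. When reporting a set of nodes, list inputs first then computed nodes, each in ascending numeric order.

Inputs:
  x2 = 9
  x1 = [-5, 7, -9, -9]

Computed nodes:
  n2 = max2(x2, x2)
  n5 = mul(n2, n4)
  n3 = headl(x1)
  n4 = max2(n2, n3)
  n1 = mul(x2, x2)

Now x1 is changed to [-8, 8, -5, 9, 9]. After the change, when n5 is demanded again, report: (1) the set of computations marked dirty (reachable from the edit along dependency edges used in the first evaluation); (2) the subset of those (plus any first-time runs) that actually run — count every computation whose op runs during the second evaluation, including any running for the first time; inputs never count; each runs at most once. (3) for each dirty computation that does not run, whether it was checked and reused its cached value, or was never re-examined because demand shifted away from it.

First demand of the output computes:
  n2 = max2(9, 9) = 9
  n3 = headl([-5, 7, -9, -9]) = -5
  n4 = max2(9, -5) = 9
  n5 = mul(9, 9) = 81

After the edit, cleaning proceeds:
  n3: a read changed (x1 [-5, 7, -9, -9]->[-8, 8, -5, 9, 9]) — executes, giving -8.
  n4: a read changed (n3 -5->-8) — executes, giving 9 — identical to its old value.
  n5: dirty, but its reads are unchanged (n2 unchanged, n4 unchanged); cached 81 stands.

Note the absorption at n4: it re-runs yet its value is the same, leaving the output's value untouched.

The edit dirties: n3, n4, n5.
2 computations run: n3, n4.
Cache hits after checking: n5.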